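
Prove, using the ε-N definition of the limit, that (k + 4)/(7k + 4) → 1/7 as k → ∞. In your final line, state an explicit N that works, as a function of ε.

N = (24/49)/ε

Let ε > 0 be given. For k ≥ 1, |(k + 4)/(7k + 4) − (1/7)| = |24|/(7(7k + 4)) = 24/(7(7k + 4)).
Since 7k + 4 ≥ 7k for k ≥ 1, this is ≤ 24/(7·7k) = (24/49)/k.
So |(k + 4)/(7k + 4) − (1/7)| < ε whenever k > (24/49)/ε.
Take N = (24/49)/ε. If k > N then |(k + 4)/(7k + 4) − (1/7)| ≤ (24/49)/k < ε.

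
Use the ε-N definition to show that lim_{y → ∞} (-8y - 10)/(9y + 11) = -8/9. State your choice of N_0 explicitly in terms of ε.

Fix ε > 0. We seek N_0 > 0 such that y > N_0 implies |(-8y - 10)/(9y + 11) + 8/9| < ε.
(-8y - 10)/(9y + 11) + 8/9 = (9(-8y - 10) − (-8)(9y + 11)) / (9(9y + 11)) = -2/(9(9y + 11)).
For y > 0 we have 9y + 11 > 9y, so |(-8y - 10)/(9y + 11) + 8/9| = 2/(9(9y + 11)) < 2/(9·9y) = (2/81)/y.
Thus |(-8y - 10)/(9y + 11) + 8/9| < ε whenever y > (2/81)/ε.
Take N_0 = (2/81)/ε. If y > N_0 then |(-8y - 10)/(9y + 11) + 8/9| < (2/81)/y < ε.

N_0 = (2/81)/ε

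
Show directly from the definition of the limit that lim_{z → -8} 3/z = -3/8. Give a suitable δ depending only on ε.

δ = min(4, (32/3)ε)

Let ε > 0. We seek δ > 0 such that 0 < |z + 8| < δ implies |3/z + 3/8| < ε.
|3/z + 3/8| = 3·|-8 − z|/(8·|z|) = 3|z + 8|/(8|z|).
Require δ ≤ 4 so that |z| > 8 − 4 = 4, hence 8|z| > 32.
Then |3/z + 3/8| < 3|z + 8|/32, which is < ε when |z + 8| < (32/3)ε.
Take δ = min(4, (32/3)ε). Then 0 < |z + 8| < δ gives both |z + 8| < 4 and |z + 8| < (32/3)ε, so |3/z + 3/8| < ε.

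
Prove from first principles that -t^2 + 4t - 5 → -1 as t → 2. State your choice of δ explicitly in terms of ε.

Fix ε > 0. We want δ > 0 such that 0 < |t − 2| < δ implies |(-t^2 + 4t - 5) + 1| < ε.
(-t^2 + 4t - 5) + 1 = -t^2 + 4t - 4 = (t − 2)(-t + 2).
So |(-t^2 + 4t - 5) + 1| = |t − 2|·|-t + 2|.
Require δ ≤ 1. Then |t − 2| < 1 gives |t| < 3, and by the triangle inequality |-t + 2| ≤ 3 + 2 = 5.
Hence |(-t^2 + 4t - 5) + 1| ≤ 5|t − 2| < ε provided |t − 2| < ε/5.
Take δ = min(1, ε/5). Then 0 < |t − 2| < δ gives both |t − 2| < 1 and |t − 2| < ε/5, so |(-t^2 + 4t - 5) + 1| < ε.

δ = min(1, ε/5)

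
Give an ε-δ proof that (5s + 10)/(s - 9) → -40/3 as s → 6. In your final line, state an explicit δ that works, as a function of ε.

δ = min(3/2, (9/110)ε)

Let ε > 0 be given. We want δ > 0 with 0 < |s − 6| < δ ⇒ |(5s + 10)/(s - 9) + 40/3| < ε.
Combining over a common denominator, (5s + 10)/(s - 9) + 40/3 = [(5s + 10)·(-3) − 40·(s - 9)] / [(-3)·(s - 9)] = -55(s − 6) / ((-3)(s - 9)).
So |(5s + 10)/(s - 9) + 40/3| = 55|s − 6| / (3·|s − 9|).
Restrict δ ≤ 3/2. Then |s − 6| < 3/2 gives |s − 9| = |(s − 6) + (-3)| ≥ 3 − 3/2 = 3/2.
Hence |(5s + 10)/(s - 9) + 40/3| < 55|s − 6|/(3·(3/2)) = (110/9)|s − 6|, which is < ε once |s − 6| < (9/110)ε.
Take δ = min(3/2, (9/110)ε). Then 0 < |s − 6| < δ forces both bounds, so |(5s + 10)/(s - 9) + 40/3| < ε.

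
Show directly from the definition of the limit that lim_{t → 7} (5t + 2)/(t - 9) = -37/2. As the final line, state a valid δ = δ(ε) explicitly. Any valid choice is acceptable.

Let ε > 0. We want δ > 0 with 0 < |t − 7| < δ ⇒ |(5t + 2)/(t - 9) + 37/2| < ε.
Combining over a common denominator, (5t + 2)/(t - 9) + 37/2 = [(5t + 2)·(-2) − 37·(t - 9)] / [(-2)·(t - 9)] = -47(t − 7) / ((-2)(t - 9)).
So |(5t + 2)/(t - 9) + 37/2| = 47|t − 7| / (2·|t − 9|).
Restrict δ ≤ 1. Then |t − 7| < 1 gives |t − 9| = |(t − 7) + (-2)| ≥ 2 − 1 = 1.
Hence |(5t + 2)/(t - 9) + 37/2| < 47|t − 7|/(2·1) = (47/2)|t − 7|, which is < ε once |t − 7| < (2/47)ε.
Take δ = min(1, (2/47)ε). Then 0 < |t − 7| < δ forces both bounds, so |(5t + 2)/(t - 9) + 37/2| < ε.

δ = min(1, (2/47)ε)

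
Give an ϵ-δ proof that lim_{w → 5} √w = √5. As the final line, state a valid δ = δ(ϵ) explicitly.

δ = min(5, √5·ϵ)

Let ϵ > 0 be given. We want δ > 0 such that 0 < |w − 5| < δ implies |√w − √5| < ϵ.
Rationalise: √w − √5 = (w − 5)/(√w + √5), so |√w − √5| = |w − 5|/(√w + √5).
Restrict δ ≤ 5 so that |w − 5| < 5 forces w > 0, and then √w + √5 > √5.
Hence |√w − √5| < |w − 5|/√5, which is < ϵ once |w − 5| < √5·ϵ.
Take δ = min(5, √5·ϵ). If 0 < |w − 5| < δ then w > 0 and |√w − √5| < |w − 5|/√5 < ϵ.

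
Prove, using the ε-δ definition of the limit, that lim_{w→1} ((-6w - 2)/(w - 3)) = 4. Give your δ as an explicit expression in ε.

Suppose ε > 0. We want δ > 0 with 0 < |w − 1| < δ ⇒ |(-6w - 2)/(w - 3) − 4| < ε.
Combining over a common denominator, (-6w - 2)/(w - 3) − 4 = [(-6w - 2)·(-2) − (-8)·(w - 3)] / [(-2)·(w - 3)] = 20(w − 1) / ((-2)(w - 3)).
So |(-6w - 2)/(w - 3) − 4| = 20|w − 1| / (2·|w − 3|).
Require δ ≤ 1, so |w − 3| ≥ |-2| − |w − 1| > 2 − 1 = 1.
Hence |(-6w - 2)/(w - 3) − 4| < 20|w − 1|/(2·1) = 10|w − 1|, which is < ε once |w − 1| < (1/10)ε.
Take δ = min(1, (1/10)ε). Then 0 < |w − 1| < δ forces both bounds, so |(-6w - 2)/(w - 3) − 4| < ε.

δ = min(1, (1/10)ε)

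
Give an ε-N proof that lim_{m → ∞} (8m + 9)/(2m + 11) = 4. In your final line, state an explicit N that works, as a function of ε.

N = (35/2)/ε

Let ε > 0. For m ≥ 1, |(8m + 9)/(2m + 11) − 4| = |-70|/(2(2m + 11)) = 70/(2(2m + 11)).
Since 2m + 11 ≥ 2m for m ≥ 1, this is ≤ 70/(2·2m) = (35/2)/m.
So |(8m + 9)/(2m + 11) − 4| < ε whenever m > (35/2)/ε.
Take N = (35/2)/ε. If m > N then |(8m + 9)/(2m + 11) − 4| ≤ (35/2)/m < ε.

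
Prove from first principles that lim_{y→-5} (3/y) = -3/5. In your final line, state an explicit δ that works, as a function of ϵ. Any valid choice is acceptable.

δ = min(5/2, (25/6)ϵ)

Fix ϵ > 0. We seek δ > 0 such that 0 < |y + 5| < δ implies |3/y + 3/5| < ϵ.
|3/y + 3/5| = 3·|-5 − y|/(5·|y|) = 3|y + 5|/(5|y|).
Restrict δ ≤ 5/2. Then |y + 5| < 5/2 gives |y| > 5/2, so 5|y| > 25/2.
Then |3/y + 3/5| < 3|y + 5|/(25/2), which is < ϵ when |y + 5| < (25/6)ϵ.
Take δ = min(5/2, (25/6)ϵ). Then 0 < |y + 5| < δ gives both |y + 5| < 5/2 and |y + 5| < (25/6)ϵ, so |3/y + 3/5| < ϵ.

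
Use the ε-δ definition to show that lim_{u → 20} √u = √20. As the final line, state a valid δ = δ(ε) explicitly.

Suppose ε > 0. We want δ > 0 such that 0 < |u − 20| < δ implies |√u − √20| < ε.
Multiplying by the conjugate, |√u − √20| = |u − 20|/(√u + √20).
Restrict δ ≤ 20 so that |u − 20| < 20 forces u > 0, and then √u + √20 > √20.
Hence |√u − √20| < |u − 20|/√20, which is < ε once |u − 20| < √20·ε.
Take δ = min(20, √20·ε). If 0 < |u − 20| < δ then u > 0 and |√u − √20| < |u − 20|/√20 < ε.

δ = min(20, √20·ε)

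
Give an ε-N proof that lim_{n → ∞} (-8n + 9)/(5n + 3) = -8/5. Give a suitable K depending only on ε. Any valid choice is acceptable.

K = (69/25)/ε

Fix ε > 0. For n ≥ 1, |(-8n + 9)/(5n + 3) + 8/5| = |69|/(5(5n + 3)) = 69/(5(5n + 3)).
Since 5n + 3 ≥ 5n for n ≥ 1, this is ≤ 69/(5·5n) = (69/25)/n.
So |(-8n + 9)/(5n + 3) + 8/5| < ε whenever n > (69/25)/ε.
Take K = (69/25)/ε. If n > K then |(-8n + 9)/(5n + 3) + 8/5| ≤ (69/25)/n < ε.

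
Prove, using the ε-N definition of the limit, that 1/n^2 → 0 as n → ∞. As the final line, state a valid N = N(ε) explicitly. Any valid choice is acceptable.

Let ε > 0. For n ≥ 1, |1/n^2 − 0| = 1/n^2.
1/n^2 < ε ⇔ n^2 > 1/ε ⇔ n > (1/ε)^{1/2}.
Take N = (1/ε)^{1/2}. Then n > N implies 1/n^2 < ε.

N = (1/ε)^{1/2}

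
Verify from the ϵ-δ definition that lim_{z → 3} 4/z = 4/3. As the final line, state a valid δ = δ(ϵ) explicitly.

Let ϵ > 0 be given. We seek δ > 0 such that 0 < |z − 3| < δ implies |4/z − (4/3)| < ϵ.
|4/z − (4/3)| = 4·|3 − z|/(3·|z|) = 4|z − 3|/(3|z|).
Restrict δ ≤ 3/2. Then |z − 3| < 3/2 gives |z| > 3/2, so 3|z| > 9/2.
Then |4/z − (4/3)| < 4|z − 3|/(9/2), which is < ϵ when |z − 3| < (9/8)ϵ.
Take δ = min(3/2, (9/8)ϵ). Then 0 < |z − 3| < δ gives both |z − 3| < 3/2 and |z − 3| < (9/8)ϵ, so |4/z − (4/3)| < ϵ.

δ = min(3/2, (9/8)ϵ)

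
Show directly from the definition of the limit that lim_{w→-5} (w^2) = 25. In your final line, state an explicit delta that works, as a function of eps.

Suppose eps > 0. We seek delta > 0 with 0 < |w + 5| < delta ⇒ |w^2 − 25| < eps.
Factor: w^2 − 25 = (w + 5)(w - 5), so |w^2 − 25| = |w + 5|·|w - 5|.
Restrict delta ≤ 2. Then |w + 5| < 2 gives |w| < 7, so by the triangle inequality |w - 5| ≤ 7 + 5 = 12.
Hence |w^2 − 25| ≤ 12|w + 5|, which is < eps once |w + 5| < eps/12.
Take delta = min(2, eps/12). If 0 < |w + 5| < delta then both bounds hold and |w^2 − 25| ≤ 12|w + 5| < 12·(eps/12) = eps.

delta = min(2, eps/12)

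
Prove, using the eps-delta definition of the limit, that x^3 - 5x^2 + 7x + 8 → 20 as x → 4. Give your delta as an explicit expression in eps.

delta = min(1, eps/33)

Let eps > 0. We want delta > 0 such that 0 < |x − 4| < delta implies |(x^3 - 5x^2 + 7x + 8) − 20| < eps.
(x^3 - 5x^2 + 7x + 8) − 20 = x^3 - 5x^2 + 7x - 12 = (x − 4)(x^2 - x + 3).
So |(x^3 - 5x^2 + 7x + 8) − 20| = |x − 4|·|x^2 - x + 3|.
Assume first that |x − 4| < 1, so |x| < 5. Then |x^2 - x + 3| ≤ 5^2 + 5 + 3 = 33.
Hence |(x^3 - 5x^2 + 7x + 8) − 20| ≤ 33|x − 4| < eps provided |x − 4| < eps/33.
Take delta = min(1, eps/33). Then 0 < |x − 4| < delta gives both |x − 4| < 1 and |x − 4| < eps/33, so |(x^3 - 5x^2 + 7x + 8) − 20| < eps.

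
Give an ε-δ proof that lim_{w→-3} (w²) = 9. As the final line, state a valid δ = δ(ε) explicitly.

Suppose ε > 0. We seek δ > 0 with 0 < |w + 3| < δ ⇒ |w² − 9| < ε.
Factor: w² − 9 = (w + 3)(w - 3), so |w² − 9| = |w + 3|·|w - 3|.
Impose δ ≤ 1 so that |w| < 4; then |w - 3| ≤ 7.
Hence |w² − 9| ≤ 7|w + 3|, which is < ε once |w + 3| < ε/7.
Take δ = min(1, ε/7). If 0 < |w + 3| < δ then both bounds hold and |w² − 9| ≤ 7|w + 3| < 7·(ε/7) = ε.

δ = min(1, ε/7)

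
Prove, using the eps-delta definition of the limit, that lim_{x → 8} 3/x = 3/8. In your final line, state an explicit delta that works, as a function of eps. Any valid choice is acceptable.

delta = min(4, (32/3)eps)

Let eps > 0 be given. We seek delta > 0 such that 0 < |x − 8| < delta implies |3/x − (3/8)| < eps.
|3/x − (3/8)| = 3·|8 − x|/(8·|x|) = 3|x − 8|/(8|x|).
Restrict delta ≤ 4. Then |x − 8| < 4 gives |x| > 4, so 8|x| > 32.
Then |3/x − (3/8)| < 3|x − 8|/32, which is < eps when |x − 8| < (32/3)eps.
Take delta = min(4, (32/3)eps). Then 0 < |x − 8| < delta gives both |x − 8| < 4 and |x − 8| < (32/3)eps, so |3/x − (3/8)| < eps.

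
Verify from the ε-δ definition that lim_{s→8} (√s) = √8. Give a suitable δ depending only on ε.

Let ε > 0 be given. We want δ > 0 such that 0 < |s − 8| < δ implies |√s − √8| < ε.
Multiplying by the conjugate, |√s − √8| = |s − 8|/(√s + √8).
Restrict δ ≤ 8 so that |s − 8| < 8 forces s > 0, and then √s + √8 > √8.
Hence |√s − √8| < |s − 8|/√8, which is < ε once |s − 8| < √8·ε.
Take δ = min(8, √8·ε). If 0 < |s − 8| < δ then s > 0 and |√s − √8| < |s − 8|/√8 < ε.

δ = min(8, √8·ε)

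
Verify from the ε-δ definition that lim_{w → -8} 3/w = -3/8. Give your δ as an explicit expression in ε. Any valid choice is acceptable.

δ = min(4, (32/3)ε)

Let ε > 0 be given. We seek δ > 0 such that 0 < |w + 8| < δ implies |3/w + 3/8| < ε.
|3/w + 3/8| = 3·|-8 − w|/(8·|w|) = 3|w + 8|/(8|w|).
Restrict δ ≤ 4. Then |w + 8| < 4 gives |w| > 4, so 8|w| > 32.
Then |3/w + 3/8| < 3|w + 8|/32, which is < ε when |w + 8| < (32/3)ε.
Take δ = min(4, (32/3)ε). Then 0 < |w + 8| < δ gives both |w + 8| < 4 and |w + 8| < (32/3)ε, so |3/w + 3/8| < ε.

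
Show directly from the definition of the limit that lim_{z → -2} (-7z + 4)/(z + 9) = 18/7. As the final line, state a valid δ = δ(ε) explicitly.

δ = min(7/2, (49/134)ε)

Let ε > 0. We want δ > 0 with 0 < |z + 2| < δ ⇒ |(-7z + 4)/(z + 9) − (18/7)| < ε.
Combining over a common denominator, (-7z + 4)/(z + 9) − (18/7) = [(-7z + 4)·7 − 18·(z + 9)] / [7·(z + 9)] = -67(z + 2) / (7(z + 9)).
So |(-7z + 4)/(z + 9) − (18/7)| = 67|z + 2| / (7·|z + 9|).
Restrict δ ≤ 7/2. Then |z + 2| < 7/2 gives |z + 9| = |(z + 2) + 7| ≥ 7 − 7/2 = 7/2.
Hence |(-7z + 4)/(z + 9) − (18/7)| < 67|z + 2|/(7·(7/2)) = (134/49)|z + 2|, which is < ε once |z + 2| < (49/134)ε.
Take δ = min(7/2, (49/134)ε). Then 0 < |z + 2| < δ forces both bounds, so |(-7z + 4)/(z + 9) − (18/7)| < ε.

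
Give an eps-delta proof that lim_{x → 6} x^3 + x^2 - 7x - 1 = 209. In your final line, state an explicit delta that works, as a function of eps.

delta = min(2, eps/155)

Suppose eps > 0. We want delta > 0 such that 0 < |x − 6| < delta implies |(x^3 + x^2 - 7x - 1) − 209| < eps.
(x^3 + x^2 - 7x - 1) − 209 = x^3 + x^2 - 7x - 210 = (x − 6)(x^2 + 7x + 35).
So |(x^3 + x^2 - 7x - 1) − 209| = |x − 6|·|x^2 + 7x + 35|.
Require delta ≤ 2. Then |x − 6| < 2 gives |x| < 8, and by the triangle inequality |x^2 + 7x + 35| ≤ 8^2 + 7·8 + 35 = 155.
Hence |(x^3 + x^2 - 7x - 1) − 209| ≤ 155|x − 6| < eps provided |x − 6| < eps/155.
Choosing delta = min(2, eps/155) ensures both conditions, hence |(x^3 + x^2 - 7x - 1) − 209| < eps.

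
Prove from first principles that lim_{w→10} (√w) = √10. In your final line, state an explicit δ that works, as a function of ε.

δ = min(10, √10·ε)

Suppose ε > 0. We want δ > 0 such that 0 < |w − 10| < δ implies |√w − √10| < ε.
Multiplying by the conjugate, |√w − √10| = |w − 10|/(√w + √10).
Restrict δ ≤ 10 so that |w − 10| < 10 forces w > 0, and then √w + √10 > √10.
Hence |√w − √10| < |w − 10|/√10, which is < ε once |w − 10| < √10·ε.
Take δ = min(10, √10·ε). If 0 < |w − 10| < δ then w > 0 and |√w − √10| < |w − 10|/√10 < ε.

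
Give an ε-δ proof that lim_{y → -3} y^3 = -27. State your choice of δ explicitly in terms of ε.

δ = min(2, ε/49)

Fix ε > 0. We seek δ > 0 with 0 < |y + 3| < δ ⇒ |y^3 + 27| < ε.
Factor: y^3 + 27 = (y + 3)(y^2 - 3y + 9), so |y^3 + 27| = |y + 3|·|y^2 - 3y + 9|.
Restrict δ ≤ 2. Then |y + 3| < 2 gives |y| < 5, so by the triangle inequality |y^2 - 3y + 9| ≤ 5^2 + 3·5 + 9 = 49.
Hence |y^3 + 27| ≤ 49|y + 3|, which is < ε once |y + 3| < ε/49.
Take δ = min(2, ε/49). If 0 < |y + 3| < δ then both bounds hold and |y^3 + 27| ≤ 49|y + 3| < 49·(ε/49) = ε.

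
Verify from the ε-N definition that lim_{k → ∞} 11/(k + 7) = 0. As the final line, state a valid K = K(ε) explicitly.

Let ε > 0. For k ≥ 1, |11/(k + 7) − 0| = 11/(k + 7) ≤ 11/k.
We need 11/k < ε, i.e. k > 11/ε.
Take K = 11/ε. If k > K then |11/(k + 7)| ≤ 11/k < ε.

K = 11/ε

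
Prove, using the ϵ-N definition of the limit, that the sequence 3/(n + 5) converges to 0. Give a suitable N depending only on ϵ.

Fix ϵ > 0. For n ≥ 1, |3/(n + 5) − 0| = 3/(n + 5) ≤ 3/n.
We need 3/n < ϵ, i.e. n > 3/ϵ.
Take N = 3/ϵ. If n > N then |3/(n + 5)| ≤ 3/n < ϵ.

N = 3/ϵ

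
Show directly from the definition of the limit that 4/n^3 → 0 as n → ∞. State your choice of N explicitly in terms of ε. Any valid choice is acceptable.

N = (4/ε)^{1/3}

Let ε > 0 be given. For n ≥ 1, |4/n^3 − 0| = 4/n^3.
4/n^3 < ε ⇔ n^3 > 4/ε ⇔ n > (4/ε)^{1/3}.
Take N = (4/ε)^{1/3}. Then n > N implies 4/n^3 < ε.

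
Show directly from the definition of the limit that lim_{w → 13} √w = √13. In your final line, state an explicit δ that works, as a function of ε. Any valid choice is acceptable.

Let ε > 0. We want δ > 0 such that 0 < |w − 13| < δ implies |√w − √13| < ε.
Multiplying by the conjugate, |√w − √13| = |w − 13|/(√w + √13).
Restrict δ ≤ 13 so that |w − 13| < 13 forces w > 0, and then √w + √13 > √13.
Hence |√w − √13| < |w − 13|/√13, which is < ε once |w − 13| < √13·ε.
Take δ = min(13, √13·ε). If 0 < |w − 13| < δ then w > 0 and |√w − √13| < |w − 13|/√13 < ε.

δ = min(13, √13·ε)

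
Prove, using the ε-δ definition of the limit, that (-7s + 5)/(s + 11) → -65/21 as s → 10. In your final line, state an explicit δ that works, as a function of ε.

Suppose ε > 0. We want δ > 0 with 0 < |s − 10| < δ ⇒ |(-7s + 5)/(s + 11) + 65/21| < ε.
Combining over a common denominator, (-7s + 5)/(s + 11) + 65/21 = [(-7s + 5)·21 − (-65)·(s + 11)] / [21·(s + 11)] = -82(s − 10) / (21(s + 11)).
So |(-7s + 5)/(s + 11) + 65/21| = 82|s − 10| / (21·|s + 11|).
Restrict δ ≤ 21/2. Then |s − 10| < 21/2 gives |s + 11| = |(s − 10) + 21| ≥ 21 − 21/2 = 21/2.
Hence |(-7s + 5)/(s + 11) + 65/21| < 82|s − 10|/(21·(21/2)) = (164/441)|s − 10|, which is < ε once |s − 10| < (441/164)ε.
Take δ = min(21/2, (441/164)ε). Then 0 < |s − 10| < δ forces both bounds, so |(-7s + 5)/(s + 11) + 65/21| < ε.

δ = min(21/2, (441/164)ε)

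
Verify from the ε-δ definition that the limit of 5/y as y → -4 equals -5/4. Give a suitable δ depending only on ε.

Fix ε > 0. We seek δ > 0 such that 0 < |y + 4| < δ implies |5/y + 5/4| < ε.
|5/y + 5/4| = 5·|-4 − y|/(4·|y|) = 5|y + 4|/(4|y|).
Require δ ≤ 2 so that |y| > 4 − 2 = 2, hence 4|y| > 8.
Then |5/y + 5/4| < 5|y + 4|/8, which is < ε when |y + 4| < (8/5)ε.
Take δ = min(2, (8/5)ε). Then 0 < |y + 4| < δ gives both |y + 4| < 2 and |y + 4| < (8/5)ε, so |5/y + 5/4| < ε.

δ = min(2, (8/5)ε)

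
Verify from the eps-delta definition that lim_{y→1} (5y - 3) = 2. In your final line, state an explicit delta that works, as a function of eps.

delta = eps/5

Fix eps > 0. We need delta > 0 so that 0 < |y − 1| < delta implies |(5y - 3) − 2| < eps.
|(5y - 3) − 2| = |5y - 5| = 5|y − 1|.
So 5|y − 1| < eps exactly when |y − 1| < eps/5.
Take delta = eps/5. If 0 < |y − 1| < delta then |(5y - 3) − 2| = 5|y − 1| < 5·(eps/5) = eps.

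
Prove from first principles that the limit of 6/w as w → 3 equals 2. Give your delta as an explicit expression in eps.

Suppose eps > 0. We seek delta > 0 such that 0 < |w − 3| < delta implies |6/w − 2| < eps.
|6/w − 2| = 6·|3 − w|/(3·|w|) = 6|w − 3|/(3|w|).
Require delta ≤ 3/2 so that |w| > 3 − 3/2 = 3/2, hence 3|w| > 9/2.
Then |6/w − 2| < 6|w − 3|/(9/2), which is < eps when |w − 3| < (3/4)eps.
Take delta = min(3/2, (3/4)eps). Then 0 < |w − 3| < delta gives both |w − 3| < 3/2 and |w − 3| < (3/4)eps, so |6/w − 2| < eps.

delta = min(3/2, (3/4)eps)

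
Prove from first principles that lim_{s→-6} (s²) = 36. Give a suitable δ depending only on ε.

δ = min(2, ε/14)

Let ε > 0 be given. We seek δ > 0 with 0 < |s + 6| < δ ⇒ |s² − 36| < ε.
Factor: s² − 36 = (s + 6)(s - 6), so |s² − 36| = |s + 6|·|s - 6|.
Restrict δ ≤ 2. Then |s + 6| < 2 gives |s| < 8, so by the triangle inequality |s - 6| ≤ 8 + 6 = 14.
Hence |s² − 36| ≤ 14|s + 6|, which is < ε once |s + 6| < ε/14.
Take δ = min(2, ε/14). If 0 < |s + 6| < δ then both bounds hold and |s² − 36| ≤ 14|s + 6| < 14·(ε/14) = ε.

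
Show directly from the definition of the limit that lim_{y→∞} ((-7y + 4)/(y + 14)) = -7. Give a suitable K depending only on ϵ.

K = 102/ϵ

Fix ϵ > 0. We seek K > 0 such that y > K implies |(-7y + 4)/(y + 14) + 7| < ϵ.
(-7y + 4)/(y + 14) + 7 = ((-7y + 4) − (-7)(y + 14)) / ((y + 14)) = 102/((y + 14)).
For y > 0 we have y + 14 > y, so |(-7y + 4)/(y + 14) + 7| = 102/((y + 14)) < 102/(y) = 102/y.
Thus |(-7y + 4)/(y + 14) + 7| < ϵ whenever y > 102/ϵ.
Take K = 102/ϵ. If y > K then |(-7y + 4)/(y + 14) + 7| < 102/y < ϵ.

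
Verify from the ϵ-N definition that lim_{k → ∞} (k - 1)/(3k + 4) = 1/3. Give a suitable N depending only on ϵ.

N = (7/9)/ϵ

Fix ϵ > 0. For k ≥ 1, |(k - 1)/(3k + 4) − (1/3)| = |-7|/(3(3k + 4)) = 7/(3(3k + 4)).
Since 3k + 4 ≥ 3k for k ≥ 1, this is ≤ 7/(3·3k) = (7/9)/k.
So |(k - 1)/(3k + 4) − (1/3)| < ϵ whenever k > (7/9)/ϵ.
Take N = (7/9)/ϵ. If k > N then |(k - 1)/(3k + 4) − (1/3)| ≤ (7/9)/k < ϵ.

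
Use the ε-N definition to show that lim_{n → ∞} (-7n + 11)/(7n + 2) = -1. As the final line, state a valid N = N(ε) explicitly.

N = (13/7)/ε

Let ε > 0 be given. For n ≥ 1, |(-7n + 11)/(7n + 2) + 1| = |91|/(7(7n + 2)) = 91/(7(7n + 2)).
Since 7n + 2 ≥ 7n for n ≥ 1, this is ≤ 91/(7·7n) = (13/7)/n.
So |(-7n + 11)/(7n + 2) + 1| < ε whenever n > (13/7)/ε.
Take N = (13/7)/ε. If n > N then |(-7n + 11)/(7n + 2) + 1| ≤ (13/7)/n < ε.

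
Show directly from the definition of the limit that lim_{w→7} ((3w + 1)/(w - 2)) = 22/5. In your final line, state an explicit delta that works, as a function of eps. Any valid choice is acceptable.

Suppose eps > 0. We want delta > 0 with 0 < |w − 7| < delta ⇒ |(3w + 1)/(w - 2) − (22/5)| < eps.
Combining over a common denominator, (3w + 1)/(w - 2) − (22/5) = [(3w + 1)·5 − 22·(w - 2)] / [5·(w - 2)] = -7(w − 7) / (5(w - 2)).
So |(3w + 1)/(w - 2) − (22/5)| = 7|w − 7| / (5·|w − 2|).
Restrict delta ≤ 5/2. Then |w − 7| < 5/2 gives |w − 2| = |(w − 7) + 5| ≥ 5 − 5/2 = 5/2.
Hence |(3w + 1)/(w - 2) − (22/5)| < 7|w − 7|/(5·(5/2)) = (14/25)|w − 7|, which is < eps once |w − 7| < (25/14)eps.
Take delta = min(5/2, (25/14)eps). Then 0 < |w − 7| < delta forces both bounds, so |(3w + 1)/(w - 2) − (22/5)| < eps.

delta = min(5/2, (25/14)eps)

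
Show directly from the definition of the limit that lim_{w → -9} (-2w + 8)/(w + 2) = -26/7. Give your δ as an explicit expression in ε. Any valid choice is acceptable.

δ = min(7/2, (49/24)ε)

Let ε > 0. We want δ > 0 with 0 < |w + 9| < δ ⇒ |(-2w + 8)/(w + 2) + 26/7| < ε.
Combining over a common denominator, (-2w + 8)/(w + 2) + 26/7 = [(-2w + 8)·(-7) − 26·(w + 2)] / [(-7)·(w + 2)] = -12(w + 9) / ((-7)(w + 2)).
So |(-2w + 8)/(w + 2) + 26/7| = 12|w + 9| / (7·|w + 2|).
Require δ ≤ 7/2, so |w + 2| ≥ |-7| − |w + 9| > 7 − 7/2 = 7/2.
Hence |(-2w + 8)/(w + 2) + 26/7| < 12|w + 9|/(7·(7/2)) = (24/49)|w + 9|, which is < ε once |w + 9| < (49/24)ε.
Take δ = min(7/2, (49/24)ε). Then 0 < |w + 9| < δ forces both bounds, so |(-2w + 8)/(w + 2) + 26/7| < ε.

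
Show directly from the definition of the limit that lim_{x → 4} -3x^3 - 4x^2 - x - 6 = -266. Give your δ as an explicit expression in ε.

Let ε > 0 be given. We want δ > 0 such that 0 < |x − 4| < δ implies |(-3x^3 - 4x^2 - x - 6) + 266| < ε.
(-3x^3 - 4x^2 - x - 6) + 266 = -3x^3 - 4x^2 - x + 260 = (x − 4)(-3x^2 - 16x - 65).
So |(-3x^3 - 4x^2 - x - 6) + 266| = |x − 4|·|-3x^2 - 16x - 65|.
Assume first that |x − 4| < 1, so |x| < 5. Then |-3x^2 - 16x - 65| ≤ 3·5^2 + 16·5 + 65 = 220.
Hence |(-3x^3 - 4x^2 - x - 6) + 266| ≤ 220|x − 4| < ε provided |x − 4| < ε/220.
Choosing δ = min(1, ε/220) ensures both conditions, hence |(-3x^3 - 4x^2 - x - 6) + 266| < ε.

δ = min(1, ε/220)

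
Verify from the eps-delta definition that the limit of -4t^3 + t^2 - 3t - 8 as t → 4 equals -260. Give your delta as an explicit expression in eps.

delta = min(1, eps/238)

Suppose eps > 0. We want delta > 0 such that 0 < |t − 4| < delta implies |(-4t^3 + t^2 - 3t - 8) + 260| < eps.
(-4t^3 + t^2 - 3t - 8) + 260 = -4t^3 + t^2 - 3t + 252 = (t − 4)(-4t^2 - 15t - 63).
So |(-4t^3 + t^2 - 3t - 8) + 260| = |t − 4|·|-4t^2 - 15t - 63|.
Assume first that |t − 4| < 1, so |t| < 5. Then |-4t^2 - 15t - 63| ≤ 4·5^2 + 15·5 + 63 = 238.
Hence |(-4t^3 + t^2 - 3t - 8) + 260| ≤ 238|t − 4| < eps provided |t − 4| < eps/238.
Choosing delta = min(1, eps/238) ensures both conditions, hence |(-4t^3 + t^2 - 3t - 8) + 260| < eps.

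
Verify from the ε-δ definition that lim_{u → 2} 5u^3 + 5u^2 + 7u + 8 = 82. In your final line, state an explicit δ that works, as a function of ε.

Let ε > 0. We want δ > 0 such that 0 < |u − 2| < δ implies |(5u^3 + 5u^2 + 7u + 8) − 82| < ε.
(5u^3 + 5u^2 + 7u + 8) − 82 = 5u^3 + 5u^2 + 7u - 74 = (u − 2)(5u^2 + 15u + 37).
So |(5u^3 + 5u^2 + 7u + 8) − 82| = |u − 2|·|5u^2 + 15u + 37|.
Assume first that |u − 2| < 2, so |u| < 4. Then |5u^2 + 15u + 37| ≤ 5·4^2 + 15·4 + 37 = 177.
Hence |(5u^3 + 5u^2 + 7u + 8) − 82| ≤ 177|u − 2| < ε provided |u − 2| < ε/177.
Take δ = min(2, ε/177). Then 0 < |u − 2| < δ gives both |u − 2| < 2 and |u − 2| < ε/177, so |(5u^3 + 5u^2 + 7u + 8) − 82| < ε.

δ = min(2, ε/177)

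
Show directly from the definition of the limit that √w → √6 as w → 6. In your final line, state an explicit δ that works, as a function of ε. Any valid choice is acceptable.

δ = min(6, √6·ε)

Let ε > 0. We want δ > 0 such that 0 < |w − 6| < δ implies |√w − √6| < ε.
Rationalise: √w − √6 = (w − 6)/(√w + √6), so |√w − √6| = |w − 6|/(√w + √6).
Restrict δ ≤ 6 so that |w − 6| < 6 forces w > 0, and then √w + √6 > √6.
Hence |√w − √6| < |w − 6|/√6, which is < ε once |w − 6| < √6·ε.
Take δ = min(6, √6·ε). If 0 < |w − 6| < δ then w > 0 and |√w − √6| < |w − 6|/√6 < ε.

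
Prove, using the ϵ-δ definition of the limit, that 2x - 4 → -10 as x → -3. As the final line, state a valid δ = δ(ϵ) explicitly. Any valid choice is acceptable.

δ = ϵ/2

Let ϵ > 0. We need δ > 0 so that 0 < |x + 3| < δ implies |(2x - 4) + 10| < ϵ.
Since (2x - 4) + 10 = 2(x + 3), we have |(2x - 4) + 10| = 2|x + 3|.
So 2|x + 3| < ϵ exactly when |x + 3| < ϵ/2.
Choosing δ = ϵ/2 gives |(2x - 4) + 10| = 2|x + 3| < ϵ whenever |x + 3| < δ.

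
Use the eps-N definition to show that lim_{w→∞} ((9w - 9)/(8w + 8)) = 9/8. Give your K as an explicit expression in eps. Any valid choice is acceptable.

K = (9/4)/eps

Let eps > 0. We seek K > 0 such that w > K implies |(9w - 9)/(8w + 8) − (9/8)| < eps.
(9w - 9)/(8w + 8) − (9/8) = (8(9w - 9) − 9(8w + 8)) / (8(8w + 8)) = -144/(8(8w + 8)).
For w > 0 we have 8w + 8 > 8w, so |(9w - 9)/(8w + 8) − (9/8)| = 144/(8(8w + 8)) < 144/(8·8w) = (9/4)/w.
Thus |(9w - 9)/(8w + 8) − (9/8)| < eps whenever w > (9/4)/eps.
Take K = (9/4)/eps. If w > K then |(9w - 9)/(8w + 8) − (9/8)| < (9/4)/w < eps.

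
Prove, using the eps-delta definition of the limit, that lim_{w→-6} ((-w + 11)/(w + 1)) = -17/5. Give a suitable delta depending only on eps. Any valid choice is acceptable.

delta = min(5/2, (25/24)eps)

Let eps > 0. We want delta > 0 with 0 < |w + 6| < delta ⇒ |(-w + 11)/(w + 1) + 17/5| < eps.
Combining over a common denominator, (-w + 11)/(w + 1) + 17/5 = [(-w + 11)·(-5) − 17·(w + 1)] / [(-5)·(w + 1)] = -12(w + 6) / ((-5)(w + 1)).
So |(-w + 11)/(w + 1) + 17/5| = 12|w + 6| / (5·|w + 1|).
Restrict delta ≤ 5/2. Then |w + 6| < 5/2 gives |w + 1| = |(w + 6) + (-5)| ≥ 5 − 5/2 = 5/2.
Hence |(-w + 11)/(w + 1) + 17/5| < 12|w + 6|/(5·(5/2)) = (24/25)|w + 6|, which is < eps once |w + 6| < (25/24)eps.
Take delta = min(5/2, (25/24)eps). Then 0 < |w + 6| < delta forces both bounds, so |(-w + 11)/(w + 1) + 17/5| < eps.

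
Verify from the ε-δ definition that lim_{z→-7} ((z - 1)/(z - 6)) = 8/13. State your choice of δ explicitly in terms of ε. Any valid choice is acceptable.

δ = min(13/2, (169/10)ε)

Suppose ε > 0. We want δ > 0 with 0 < |z + 7| < δ ⇒ |(z - 1)/(z - 6) − (8/13)| < ε.
Combining over a common denominator, (z - 1)/(z - 6) − (8/13) = [(z - 1)·(-13) − (-8)·(z - 6)] / [(-13)·(z - 6)] = -5(z + 7) / ((-13)(z - 6)).
So |(z - 1)/(z - 6) − (8/13)| = 5|z + 7| / (13·|z − 6|).
Restrict δ ≤ 13/2. Then |z + 7| < 13/2 gives |z − 6| = |(z + 7) + (-13)| ≥ 13 − 13/2 = 13/2.
Hence |(z - 1)/(z - 6) − (8/13)| < 5|z + 7|/(13·(13/2)) = (10/169)|z + 7|, which is < ε once |z + 7| < (169/10)ε.
Take δ = min(13/2, (169/10)ε). Then 0 < |z + 7| < δ forces both bounds, so |(z - 1)/(z - 6) − (8/13)| < ε.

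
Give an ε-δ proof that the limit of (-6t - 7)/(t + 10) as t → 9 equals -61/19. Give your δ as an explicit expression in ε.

δ = min(19/2, (361/106)ε)

Fix ε > 0. We want δ > 0 with 0 < |t − 9| < δ ⇒ |(-6t - 7)/(t + 10) + 61/19| < ε.
Combining over a common denominator, (-6t - 7)/(t + 10) + 61/19 = [(-6t - 7)·19 − (-61)·(t + 10)] / [19·(t + 10)] = -53(t − 9) / (19(t + 10)).
So |(-6t - 7)/(t + 10) + 61/19| = 53|t − 9| / (19·|t + 10|).
Restrict δ ≤ 19/2. Then |t − 9| < 19/2 gives |t + 10| = |(t − 9) + 19| ≥ 19 − 19/2 = 19/2.
Hence |(-6t - 7)/(t + 10) + 61/19| < 53|t − 9|/(19·(19/2)) = (106/361)|t − 9|, which is < ε once |t − 9| < (361/106)ε.
Take δ = min(19/2, (361/106)ε). Then 0 < |t − 9| < δ forces both bounds, so |(-6t - 7)/(t + 10) + 61/19| < ε.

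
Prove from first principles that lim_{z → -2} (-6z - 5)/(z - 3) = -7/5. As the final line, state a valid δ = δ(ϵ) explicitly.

Suppose ϵ > 0. We want δ > 0 with 0 < |z + 2| < δ ⇒ |(-6z - 5)/(z - 3) + 7/5| < ϵ.
Combining over a common denominator, (-6z - 5)/(z - 3) + 7/5 = [(-6z - 5)·(-5) − 7·(z - 3)] / [(-5)·(z - 3)] = 23(z + 2) / ((-5)(z - 3)).
So |(-6z - 5)/(z - 3) + 7/5| = 23|z + 2| / (5·|z − 3|).
Require δ ≤ 5/2, so |z − 3| ≥ |-5| − |z + 2| > 5 − 5/2 = 5/2.
Hence |(-6z - 5)/(z - 3) + 7/5| < 23|z + 2|/(5·(5/2)) = (46/25)|z + 2|, which is < ϵ once |z + 2| < (25/46)ϵ.
Take δ = min(5/2, (25/46)ϵ). Then 0 < |z + 2| < δ forces both bounds, so |(-6z - 5)/(z - 3) + 7/5| < ϵ.

δ = min(5/2, (25/46)ϵ)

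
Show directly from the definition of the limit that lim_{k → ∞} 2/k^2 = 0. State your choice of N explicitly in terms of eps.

N = (2/eps)^{1/2}

Fix eps > 0. For k ≥ 1, |2/k^2 − 0| = 2/k^2.
2/k^2 < eps ⇔ k^2 > 2/eps ⇔ k > (2/eps)^{1/2}.
Take N = (2/eps)^{1/2}. Then k > N implies 2/k^2 < eps.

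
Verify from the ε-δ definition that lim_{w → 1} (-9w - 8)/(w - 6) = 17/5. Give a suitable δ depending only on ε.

Suppose ε > 0. We want δ > 0 with 0 < |w − 1| < δ ⇒ |(-9w - 8)/(w - 6) − (17/5)| < ε.
Combining over a common denominator, (-9w - 8)/(w - 6) − (17/5) = [(-9w - 8)·(-5) − (-17)·(w - 6)] / [(-5)·(w - 6)] = 62(w − 1) / ((-5)(w - 6)).
So |(-9w - 8)/(w - 6) − (17/5)| = 62|w − 1| / (5·|w − 6|).
Require δ ≤ 5/2, so |w − 6| ≥ |-5| − |w − 1| > 5 − 5/2 = 5/2.
Hence |(-9w - 8)/(w - 6) − (17/5)| < 62|w − 1|/(5·(5/2)) = (124/25)|w − 1|, which is < ε once |w − 1| < (25/124)ε.
Take δ = min(5/2, (25/124)ε). Then 0 < |w − 1| < δ forces both bounds, so |(-9w - 8)/(w - 6) − (17/5)| < ε.

δ = min(5/2, (25/124)ε)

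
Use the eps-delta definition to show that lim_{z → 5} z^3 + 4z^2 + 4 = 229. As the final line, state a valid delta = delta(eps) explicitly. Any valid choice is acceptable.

Let eps > 0. We want delta > 0 such that 0 < |z − 5| < delta implies |(z^3 + 4z^2 + 4) − 229| < eps.
(z^3 + 4z^2 + 4) − 229 = z^3 + 4z^2 - 225 = (z − 5)(z^2 + 9z + 45).
So |(z^3 + 4z^2 + 4) − 229| = |z − 5|·|z^2 + 9z + 45|.
Assume first that |z − 5| < 1, so |z| < 6. Then |z^2 + 9z + 45| ≤ 6^2 + 9·6 + 45 = 135.
Hence |(z^3 + 4z^2 + 4) − 229| ≤ 135|z − 5| < eps provided |z − 5| < eps/135.
Take delta = min(1, eps/135). Then 0 < |z − 5| < delta gives both |z − 5| < 1 and |z − 5| < eps/135, so |(z^3 + 4z^2 + 4) − 229| < eps.

delta = min(1, eps/135)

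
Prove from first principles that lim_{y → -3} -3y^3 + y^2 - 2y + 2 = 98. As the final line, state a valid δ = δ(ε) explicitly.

δ = min(1, ε/120)

Let ε > 0. We want δ > 0 such that 0 < |y + 3| < δ implies |(-3y^3 + y^2 - 2y + 2) − 98| < ε.
(-3y^3 + y^2 - 2y + 2) − 98 = -3y^3 + y^2 - 2y - 96 = (y + 3)(-3y^2 + 10y - 32).
So |(-3y^3 + y^2 - 2y + 2) − 98| = |y + 3|·|-3y^2 + 10y - 32|.
Require δ ≤ 1. Then |y + 3| < 1 gives |y| < 4, and by the triangle inequality |-3y^2 + 10y - 32| ≤ 3·4^2 + 10·4 + 32 = 120.
Hence |(-3y^3 + y^2 - 2y + 2) − 98| ≤ 120|y + 3| < ε provided |y + 3| < ε/120.
Choosing δ = min(1, ε/120) ensures both conditions, hence |(-3y^3 + y^2 - 2y + 2) − 98| < ε.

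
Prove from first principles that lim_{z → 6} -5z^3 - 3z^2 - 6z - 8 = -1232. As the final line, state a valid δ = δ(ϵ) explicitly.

Suppose ϵ > 0. We want δ > 0 such that 0 < |z − 6| < δ implies |(-5z^3 - 3z^2 - 6z - 8) + 1232| < ϵ.
(-5z^3 - 3z^2 - 6z - 8) + 1232 = -5z^3 - 3z^2 - 6z + 1224 = (z − 6)(-5z^2 - 33z - 204).
So |(-5z^3 - 3z^2 - 6z - 8) + 1232| = |z − 6|·|-5z^2 - 33z - 204|.
Require δ ≤ 1. Then |z − 6| < 1 gives |z| < 7, and by the triangle inequality |-5z^2 - 33z - 204| ≤ 5·7^2 + 33·7 + 204 = 680.
Hence |(-5z^3 - 3z^2 - 6z - 8) + 1232| ≤ 680|z − 6| < ϵ provided |z − 6| < ϵ/680.
Choosing δ = min(1, ϵ/680) ensures both conditions, hence |(-5z^3 - 3z^2 - 6z - 8) + 1232| < ϵ.

δ = min(1, ϵ/680)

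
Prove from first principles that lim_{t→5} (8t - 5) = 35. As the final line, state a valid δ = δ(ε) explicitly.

δ = ε/8

Let ε > 0 be given. We need δ > 0 so that 0 < |t − 5| < δ implies |(8t - 5) − 35| < ε.
Since (8t - 5) − 35 = 8(t − 5), we have |(8t - 5) − 35| = 8|t − 5|.
Thus it suffices that |t − 5| < ε/8.
Choosing δ = ε/8 gives |(8t - 5) − 35| = 8|t − 5| < ε whenever |t − 5| < δ.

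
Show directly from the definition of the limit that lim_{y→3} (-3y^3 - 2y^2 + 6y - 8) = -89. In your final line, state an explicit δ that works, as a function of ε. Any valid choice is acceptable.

δ = min(1, ε/119)

Let ε > 0 be given. We want δ > 0 such that 0 < |y − 3| < δ implies |(-3y^3 - 2y^2 + 6y - 8) + 89| < ε.
(-3y^3 - 2y^2 + 6y - 8) + 89 = -3y^3 - 2y^2 + 6y + 81 = (y − 3)(-3y^2 - 11y - 27).
So |(-3y^3 - 2y^2 + 6y - 8) + 89| = |y − 3|·|-3y^2 - 11y - 27|.
Assume first that |y − 3| < 1, so |y| < 4. Then |-3y^2 - 11y - 27| ≤ 3·4^2 + 11·4 + 27 = 119.
Hence |(-3y^3 - 2y^2 + 6y - 8) + 89| ≤ 119|y − 3| < ε provided |y − 3| < ε/119.
Take δ = min(1, ε/119). Then 0 < |y − 3| < δ gives both |y − 3| < 1 and |y − 3| < ε/119, so |(-3y^3 - 2y^2 + 6y - 8) + 89| < ε.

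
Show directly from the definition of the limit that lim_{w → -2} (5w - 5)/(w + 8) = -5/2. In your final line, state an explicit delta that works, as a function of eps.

delta = min(3, (2/5)eps)

Suppose eps > 0. We want delta > 0 with 0 < |w + 2| < delta ⇒ |(5w - 5)/(w + 8) + 5/2| < eps.
Combining over a common denominator, (5w - 5)/(w + 8) + 5/2 = [(5w - 5)·6 − (-15)·(w + 8)] / [6·(w + 8)] = 45(w + 2) / (6(w + 8)).
So |(5w - 5)/(w + 8) + 5/2| = 45|w + 2| / (6·|w + 8|).
Require delta ≤ 3, so |w + 8| ≥ |6| − |w + 2| > 6 − 3 = 3.
Hence |(5w - 5)/(w + 8) + 5/2| < 45|w + 2|/(6·3) = (5/2)|w + 2|, which is < eps once |w + 2| < (2/5)eps.
Take delta = min(3, (2/5)eps). Then 0 < |w + 2| < delta forces both bounds, so |(5w - 5)/(w + 8) + 5/2| < eps.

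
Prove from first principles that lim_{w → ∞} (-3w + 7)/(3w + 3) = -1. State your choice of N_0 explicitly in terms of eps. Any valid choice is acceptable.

N_0 = (10/3)/eps

Suppose eps > 0. We seek N_0 > 0 such that w > N_0 implies |(-3w + 7)/(3w + 3) + 1| < eps.
(-3w + 7)/(3w + 3) + 1 = (3(-3w + 7) − (-3)(3w + 3)) / (3(3w + 3)) = 30/(3(3w + 3)).
For w > 0 we have 3w + 3 > 3w, so |(-3w + 7)/(3w + 3) + 1| = 30/(3(3w + 3)) < 30/(3·3w) = (10/3)/w.
Thus |(-3w + 7)/(3w + 3) + 1| < eps whenever w > (10/3)/eps.
Take N_0 = (10/3)/eps. If w > N_0 then |(-3w + 7)/(3w + 3) + 1| < (10/3)/w < eps.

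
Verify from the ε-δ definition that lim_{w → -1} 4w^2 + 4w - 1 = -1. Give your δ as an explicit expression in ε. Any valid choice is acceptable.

δ = min(1, ε/8)

Let ε > 0 be given. We want δ > 0 such that 0 < |w + 1| < δ implies |(4w^2 + 4w - 1) + 1| < ε.
(4w^2 + 4w - 1) + 1 = 4w^2 + 4w = (w + 1)(4w).
So |(4w^2 + 4w - 1) + 1| = |w + 1|·|4w|.
Require δ ≤ 1. Then |w + 1| < 1 gives |w| < 2, and by the triangle inequality |4w| ≤ 4·2 = 8.
Hence |(4w^2 + 4w - 1) + 1| ≤ 8|w + 1| < ε provided |w + 1| < ε/8.
Take δ = min(1, ε/8). Then 0 < |w + 1| < δ gives both |w + 1| < 1 and |w + 1| < ε/8, so |(4w^2 + 4w - 1) + 1| < ε.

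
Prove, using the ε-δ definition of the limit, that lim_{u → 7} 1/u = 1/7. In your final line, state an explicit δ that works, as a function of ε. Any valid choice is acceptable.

δ = min(7/2, (49/2)ε)

Fix ε > 0. We seek δ > 0 such that 0 < |u − 7| < δ implies |1/u − (1/7)| < ε.
|1/u − (1/7)| = |7 − u|/(7·|u|) = |u − 7|/(7|u|).
Require δ ≤ 7/2 so that |u| > 7 − 7/2 = 7/2, hence 7|u| > 49/2.
Then |1/u − (1/7)| < |u − 7|/(49/2), which is < ε when |u − 7| < (49/2)ε.
Take δ = min(7/2, (49/2)ε). Then 0 < |u − 7| < δ gives both |u − 7| < 7/2 and |u − 7| < (49/2)ε, so |1/u − (1/7)| < ε.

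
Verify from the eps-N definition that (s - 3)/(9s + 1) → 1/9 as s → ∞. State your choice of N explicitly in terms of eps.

N = (28/81)/eps

Let eps > 0 be given. We seek N > 0 such that s > N implies |(s - 3)/(9s + 1) − (1/9)| < eps.
(s - 3)/(9s + 1) − (1/9) = (9(s - 3) − (9s + 1)) / (9(9s + 1)) = -28/(9(9s + 1)).
For s > 0 we have 9s + 1 > 9s, so |(s - 3)/(9s + 1) − (1/9)| = 28/(9(9s + 1)) < 28/(9·9s) = (28/81)/s.
Thus |(s - 3)/(9s + 1) − (1/9)| < eps whenever s > (28/81)/eps.
Take N = (28/81)/eps. If s > N then |(s - 3)/(9s + 1) − (1/9)| < (28/81)/s < eps.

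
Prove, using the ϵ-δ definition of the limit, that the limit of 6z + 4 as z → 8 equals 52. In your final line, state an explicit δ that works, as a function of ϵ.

δ = ϵ/6

Fix ϵ > 0. We need δ > 0 so that 0 < |z − 8| < δ implies |(6z + 4) − 52| < ϵ.
|(6z + 4) − 52| = |6z - 48| = 6|z − 8|.
So 6|z − 8| < ϵ exactly when |z − 8| < ϵ/6.
Choosing δ = ϵ/6 gives |(6z + 4) − 52| = 6|z − 8| < ϵ whenever |z − 8| < δ.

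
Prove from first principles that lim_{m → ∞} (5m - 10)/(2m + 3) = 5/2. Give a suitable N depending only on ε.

N = (35/4)/ε

Fix ε > 0. For m ≥ 1, |(5m - 10)/(2m + 3) − (5/2)| = |-35|/(2(2m + 3)) = 35/(2(2m + 3)).
Since 2m + 3 ≥ 2m for m ≥ 1, this is ≤ 35/(2·2m) = (35/4)/m.
So |(5m - 10)/(2m + 3) − (5/2)| < ε whenever m > (35/4)/ε.
Take N = (35/4)/ε. If m > N then |(5m - 10)/(2m + 3) − (5/2)| ≤ (35/4)/m < ε.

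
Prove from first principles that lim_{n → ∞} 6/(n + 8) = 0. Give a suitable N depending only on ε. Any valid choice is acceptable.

Suppose ε > 0. For n ≥ 1, |6/(n + 8) − 0| = 6/(n + 8) ≤ 6/n.
We need 6/n < ε, i.e. n > 6/ε.
Take N = 6/ε. If n > N then |6/(n + 8)| ≤ 6/n < ε.

N = 6/ε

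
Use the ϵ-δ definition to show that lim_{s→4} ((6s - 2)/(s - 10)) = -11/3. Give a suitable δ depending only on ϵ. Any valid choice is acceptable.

Let ϵ > 0. We want δ > 0 with 0 < |s − 4| < δ ⇒ |(6s - 2)/(s - 10) + 11/3| < ϵ.
Combining over a common denominator, (6s - 2)/(s - 10) + 11/3 = [(6s - 2)·(-6) − 22·(s - 10)] / [(-6)·(s - 10)] = -58(s − 4) / ((-6)(s - 10)).
So |(6s - 2)/(s - 10) + 11/3| = 58|s − 4| / (6·|s − 10|).
Require δ ≤ 3, so |s − 10| ≥ |-6| − |s − 4| > 6 − 3 = 3.
Hence |(6s - 2)/(s - 10) + 11/3| < 58|s − 4|/(6·3) = (29/9)|s − 4|, which is < ϵ once |s − 4| < (9/29)ϵ.
Take δ = min(3, (9/29)ϵ). Then 0 < |s − 4| < δ forces both bounds, so |(6s - 2)/(s - 10) + 11/3| < ϵ.

δ = min(3, (9/29)ϵ)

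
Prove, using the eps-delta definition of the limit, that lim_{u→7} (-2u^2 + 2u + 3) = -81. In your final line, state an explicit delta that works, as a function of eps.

delta = min(1, eps/28)

Let eps > 0. We want delta > 0 such that 0 < |u − 7| < delta implies |(-2u^2 + 2u + 3) + 81| < eps.
(-2u^2 + 2u + 3) + 81 = -2u^2 + 2u + 84 = (u − 7)(-2u - 12).
So |(-2u^2 + 2u + 3) + 81| = |u − 7|·|-2u - 12|.
Require delta ≤ 1. Then |u − 7| < 1 gives |u| < 8, and by the triangle inequality |-2u - 12| ≤ 2·8 + 12 = 28.
Hence |(-2u^2 + 2u + 3) + 81| ≤ 28|u − 7| < eps provided |u − 7| < eps/28.
Choosing delta = min(1, eps/28) ensures both conditions, hence |(-2u^2 + 2u + 3) + 81| < eps.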